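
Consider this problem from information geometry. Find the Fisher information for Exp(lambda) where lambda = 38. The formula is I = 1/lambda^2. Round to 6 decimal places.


Fisher information for exponential: I(lambda) = 1/lambda^2.
lambda = 38, lambda^2 = 1444.
I = 1/1444 = 0.000693

0.000693


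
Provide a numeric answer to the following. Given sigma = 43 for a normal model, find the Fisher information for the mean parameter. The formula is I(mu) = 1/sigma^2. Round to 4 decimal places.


The Fisher information for the mean of a normal distribution is I(mu) = 1/sigma^2.
sigma = 43, so sigma^2 = 1849.
I(mu) = 1/1849 = 0.0005

0.0005


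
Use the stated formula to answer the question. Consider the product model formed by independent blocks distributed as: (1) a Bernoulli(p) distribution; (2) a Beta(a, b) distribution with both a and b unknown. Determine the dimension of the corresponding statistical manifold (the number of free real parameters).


The dimension of a statistical manifold equals the number of free
(independent) real parameters of the model. For a product of independent
blocks the parameter counts add.
- Bernoulli (p): 1.
- Beta (a, b): 2.
Total = 1 + 2 = 3.
Dimension = 3

3


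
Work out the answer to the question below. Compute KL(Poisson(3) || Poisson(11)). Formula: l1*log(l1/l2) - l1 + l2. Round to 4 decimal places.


KL divergence for Poisson:
KL = l1*log(l1/l2) - l1 + l2.
l1 = 3, l2 = 11.
log(3/11) = -1.299283.
l1*log(l1/l2) = 3 * -1.299283 = -3.897849.
KL = -3.897849 - 3 + 11 = 4.1022

4.1022


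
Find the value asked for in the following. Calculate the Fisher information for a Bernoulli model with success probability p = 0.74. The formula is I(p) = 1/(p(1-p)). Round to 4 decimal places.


For Bernoulli(p), Fisher information is I(p) = 1/(p*(1-p)).
p = 0.74, 1-p = 0.26.
p*(1-p) = 0.1924.
I(p) = 1/0.1924 = 5.1975

5.1975


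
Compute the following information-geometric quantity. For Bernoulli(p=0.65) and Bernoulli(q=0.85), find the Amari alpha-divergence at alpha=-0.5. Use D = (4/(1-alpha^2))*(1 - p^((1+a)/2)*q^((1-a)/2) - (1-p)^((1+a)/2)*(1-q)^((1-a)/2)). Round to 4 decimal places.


Amari alpha-divergence:
D = (4/(1-alpha^2))*(1 - p^((1+a)/2)*q^((1-a)/2) - (1-p)^((1+a)/2)*(1-q)^((1-a)/2)).
alpha = -0.5, p = 0.65, q = 0.85.
e1 = (1+alpha)/2 = 0.25, e2 = (1-alpha)/2 = 0.75.
t1 = p^e1 * q^e2 = 0.65^0.25 * 0.85^0.75 = 0.794863.
t2 = (1-p)^e1 * (1-q)^e2 = 0.35^0.25 * 0.15^0.75 = 0.18539.
4/(1-alpha^2) = 5.333333.
D = 5.333333*(1 - 0.794863 - 0.18539) = 0.1053

0.1053


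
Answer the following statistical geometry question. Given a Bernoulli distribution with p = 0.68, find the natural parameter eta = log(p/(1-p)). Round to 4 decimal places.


Natural parameter for Bernoulli: eta = log(p/(1-p)).
p = 0.68, 1-p = 0.32.
p/(1-p) = 2.125.
eta = log(2.125) = 0.7538

0.7538


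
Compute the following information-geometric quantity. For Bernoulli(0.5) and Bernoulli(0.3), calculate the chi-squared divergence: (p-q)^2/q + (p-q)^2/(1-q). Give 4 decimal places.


Chi-squared divergence between Bernoulli distributions:
chi^2 = (p-q)^2/q + (p-q)^2/(1-q).
p = 0.5, q = 0.3, p-q = 0.2.
(p-q)^2 = 0.04.
term1 = 0.04/0.3 = 0.133333.
term2 = 0.04/0.7 = 0.057143.
chi^2 = 0.133333 + 0.057143 = 0.1905

0.1905


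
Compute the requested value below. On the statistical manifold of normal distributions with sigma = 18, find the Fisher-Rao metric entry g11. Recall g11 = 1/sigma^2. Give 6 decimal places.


For the 2-parameter normal family, the Fisher metric has:
  g11 = 1/sigma^2, g22 = 2/sigma^2.
sigma = 18, sigma^2 = 324.
g11 = 0.003086

0.003086


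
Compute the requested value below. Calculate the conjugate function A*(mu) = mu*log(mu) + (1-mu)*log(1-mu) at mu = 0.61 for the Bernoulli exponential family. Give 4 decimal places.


Legendre transform for Bernoulli:
A*(mu) = mu*log(mu) + (1-mu)*log(1-mu).
mu = 0.61, 1-mu = 0.39.
mu*log(mu) = 0.61*log(0.61) = -0.301521.
(1-mu)*log(1-mu) = 0.39*log(0.39) = -0.367227.
A* = -0.301521 + -0.367227 = -0.6687

-0.6687


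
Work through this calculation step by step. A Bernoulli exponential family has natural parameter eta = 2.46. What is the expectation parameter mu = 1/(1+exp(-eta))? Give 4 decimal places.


Dual coordinate (expectation parameter) for Bernoulli:
mu = 1/(1+exp(-eta)).
eta = 2.46.
exp(-eta) = exp(-2.46) = 0.085435.
mu = 1/(1+0.085435) = 0.9213

0.9213


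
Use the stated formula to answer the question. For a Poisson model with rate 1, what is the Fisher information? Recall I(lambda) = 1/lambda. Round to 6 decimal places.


Fisher information for Poisson: I(lambda) = 1/lambda.
lambda = 1.
I(lambda) = 1/1 = 1.000000

1.000000


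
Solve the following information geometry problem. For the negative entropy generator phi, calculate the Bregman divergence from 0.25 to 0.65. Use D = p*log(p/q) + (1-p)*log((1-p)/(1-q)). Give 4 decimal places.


Bregman divergence with negative entropy generator:
D = p*log(p/q) + (1-p)*log((1-p)/(1-q)).
p = 0.25, q = 0.65.
p*log(p/q) = 0.25*log(0.25/0.65) = -0.238878.
(1-p)*log((1-p)/(1-q)) = 0.75*log(0.75/0.35) = 0.571605.
D = -0.238878 + 0.571605 = 0.3327

0.3327


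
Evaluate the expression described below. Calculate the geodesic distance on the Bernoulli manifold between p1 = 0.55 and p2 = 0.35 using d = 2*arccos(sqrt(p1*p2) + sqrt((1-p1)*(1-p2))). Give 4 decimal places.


Geodesic distance on Bernoulli manifold:
d(p1,p2) = 2*arccos(sqrt(p1*p2) + sqrt((1-p1)*(1-p2))).
sqrt(p1*p2) = sqrt(0.55*0.35) = 0.438748.
sqrt((1-p1)*(1-p2)) = sqrt(0.45*0.65) = 0.540833.
arg = 0.438748 + 0.540833 = 0.979581.
d = 2*arccos(0.979581) = 0.4049

0.4049


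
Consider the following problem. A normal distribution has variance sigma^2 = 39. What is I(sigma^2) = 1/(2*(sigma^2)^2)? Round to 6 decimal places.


Fisher information for variance: I(sigma^2) = 1/(2*sigma^4).
sigma^2 = 39, so sigma^4 = 1521.
I = 1/(2*1521) = 1/3042 = 0.000329

0.000329


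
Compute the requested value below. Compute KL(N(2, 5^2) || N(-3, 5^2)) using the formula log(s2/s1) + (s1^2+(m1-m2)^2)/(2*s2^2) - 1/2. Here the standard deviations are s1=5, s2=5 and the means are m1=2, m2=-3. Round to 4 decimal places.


KL divergence between normal distributions:
KL = log(s2/s1) + (s1^2 + (m1-m2)^2)/(2*s2^2) - 1/2.
log(5/5) = 0.0.
(5^2 + (2--3)^2)/(2*5^2) = (25 + 25)/50 = 1.0.
KL = 0.0 + 1.0 - 0.5 = 0.5000

0.5000


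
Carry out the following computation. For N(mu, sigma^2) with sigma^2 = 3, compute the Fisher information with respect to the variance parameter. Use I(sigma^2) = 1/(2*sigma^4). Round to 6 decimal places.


Fisher information for variance: I(sigma^2) = 1/(2*sigma^4).
sigma^2 = 3, so sigma^4 = 9.
I = 1/(2*9) = 1/18 = 0.055556

0.055556


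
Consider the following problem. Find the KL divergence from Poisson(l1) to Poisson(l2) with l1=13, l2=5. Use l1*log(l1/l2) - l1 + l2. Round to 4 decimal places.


KL divergence for Poisson:
KL = l1*log(l1/l2) - l1 + l2.
l1 = 13, l2 = 5.
log(13/5) = 0.955511.
l1*log(l1/l2) = 13 * 0.955511 = 12.421649.
KL = 12.421649 - 13 + 5 = 4.4216

4.4216


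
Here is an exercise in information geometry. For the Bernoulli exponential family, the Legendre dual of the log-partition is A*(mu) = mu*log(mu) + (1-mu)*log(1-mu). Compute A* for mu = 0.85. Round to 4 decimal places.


Legendre transform for Bernoulli:
A*(mu) = mu*log(mu) + (1-mu)*log(1-mu).
mu = 0.85, 1-mu = 0.15.
mu*log(mu) = 0.85*log(0.85) = -0.138141.
(1-mu)*log(1-mu) = 0.15*log(0.15) = -0.284568.
A* = -0.138141 + -0.284568 = -0.4227

-0.4227


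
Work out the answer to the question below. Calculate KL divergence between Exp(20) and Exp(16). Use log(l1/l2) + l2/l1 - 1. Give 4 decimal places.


KL divergence for exponential family:
KL = log(l1/l2) + l2/l1 - 1.
log(20/16) = 0.223144.
16/20 = 0.8.
KL = 0.223144 + 0.8 - 1 = 0.0231

0.0231


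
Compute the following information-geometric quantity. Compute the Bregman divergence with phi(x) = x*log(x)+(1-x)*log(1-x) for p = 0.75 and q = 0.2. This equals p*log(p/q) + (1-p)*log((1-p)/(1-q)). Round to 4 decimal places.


Bregman divergence with negative entropy generator:
D = p*log(p/q) + (1-p)*log((1-p)/(1-q)).
p = 0.75, q = 0.2.
p*log(p/q) = 0.75*log(0.75/0.2) = 0.991317.
(1-p)*log((1-p)/(1-q)) = 0.25*log(0.25/0.8) = -0.290788.
D = 0.991317 + -0.290788 = 0.7005

0.7005


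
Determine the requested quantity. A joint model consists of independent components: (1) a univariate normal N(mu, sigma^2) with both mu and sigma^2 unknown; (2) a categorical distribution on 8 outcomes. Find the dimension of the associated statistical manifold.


The dimension of a statistical manifold equals the number of free
(independent) real parameters of the model. For a product of independent
blocks the parameter counts add.
- normal (mu, sigma^2): 2.
- categorical on 8 outcomes (probabilities sum to 1): 8-1 = 7.
Total = 2 + 7 = 9.
Dimension = 9

9


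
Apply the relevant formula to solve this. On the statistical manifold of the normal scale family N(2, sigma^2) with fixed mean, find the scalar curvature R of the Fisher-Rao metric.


This family has a single free parameter, so its statistical manifold
is 1-dimensional. The Riemann curvature tensor of any 1-dimensional
Riemannian manifold vanishes identically, so R = 0.

0


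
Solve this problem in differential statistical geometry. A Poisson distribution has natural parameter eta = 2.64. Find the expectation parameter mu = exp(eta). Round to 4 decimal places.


Expectation parameter for Poisson exponential family:
mu = exp(eta).
eta = 2.64.
mu = exp(2.64) = 14.0132

14.0132


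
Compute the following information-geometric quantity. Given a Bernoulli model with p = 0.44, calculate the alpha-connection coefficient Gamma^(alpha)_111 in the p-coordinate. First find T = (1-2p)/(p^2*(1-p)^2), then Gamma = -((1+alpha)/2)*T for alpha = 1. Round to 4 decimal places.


Skewness (Amari-Chentsov) tensor: T = (1-2p)/(p^2*(1-p)^2).
p = 0.44, 1-2p = 0.12, p^2 = 0.1936, (1-p)^2 = 0.3136.
T = 0.12/(0.1936 * 0.3136) = 1.976514.
In the p-coordinate, Gamma^(alpha) = Gamma^(0) - (alpha/2)*T with Gamma^(0) = (1/2)*g'(p) = -T/2,
so Gamma^(alpha) = -((1+alpha)/2)*T.
alpha = 1, -(1+alpha)/2 = -1.0.
Gamma = -1.0 * 1.976514 = -1.9765

-1.9765


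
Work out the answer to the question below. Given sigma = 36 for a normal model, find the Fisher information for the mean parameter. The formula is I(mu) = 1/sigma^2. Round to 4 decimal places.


The Fisher information for the mean of a normal distribution is I(mu) = 1/sigma^2.
sigma = 36, so sigma^2 = 1296.
I(mu) = 1/1296 = 0.0008

0.0008


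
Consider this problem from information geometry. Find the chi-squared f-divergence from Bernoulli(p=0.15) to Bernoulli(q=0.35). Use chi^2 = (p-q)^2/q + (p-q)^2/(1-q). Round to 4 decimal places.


Chi-squared divergence between Bernoulli distributions:
chi^2 = (p-q)^2/q + (p-q)^2/(1-q).
p = 0.15, q = 0.35, p-q = -0.2.
(p-q)^2 = 0.04.
term1 = 0.04/0.35 = 0.114286.
term2 = 0.04/0.65 = 0.061538.
chi^2 = 0.114286 + 0.061538 = 0.1758

0.1758


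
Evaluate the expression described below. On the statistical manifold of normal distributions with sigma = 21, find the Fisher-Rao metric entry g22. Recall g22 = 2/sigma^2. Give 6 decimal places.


For the 2-parameter normal family, the Fisher metric has:
  g11 = 1/sigma^2, g22 = 2/sigma^2.
sigma = 21, sigma^2 = 441.
g22 = 0.004535

0.004535


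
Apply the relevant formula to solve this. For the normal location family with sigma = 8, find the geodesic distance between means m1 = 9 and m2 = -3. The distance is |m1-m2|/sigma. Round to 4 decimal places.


On the fixed-variance normal subfamily, geodesic distance = |m1-m2|/sigma.
|9 - -3| = 12.
sigma = 8.
d = 12/8 = 1.5000

1.5000


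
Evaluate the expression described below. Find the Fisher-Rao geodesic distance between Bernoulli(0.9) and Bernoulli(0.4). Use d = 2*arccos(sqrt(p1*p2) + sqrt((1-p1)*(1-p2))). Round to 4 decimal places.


Geodesic distance on Bernoulli manifold:
d(p1,p2) = 2*arccos(sqrt(p1*p2) + sqrt((1-p1)*(1-p2))).
sqrt(p1*p2) = sqrt(0.9*0.4) = 0.6.
sqrt((1-p1)*(1-p2)) = sqrt(0.1*0.6) = 0.244949.
arg = 0.6 + 0.244949 = 0.844949.
d = 2*arccos(0.844949) = 1.1287

1.1287


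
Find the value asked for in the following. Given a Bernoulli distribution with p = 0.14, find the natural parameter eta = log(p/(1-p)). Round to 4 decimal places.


Natural parameter for Bernoulli: eta = log(p/(1-p)).
p = 0.14, 1-p = 0.86.
p/(1-p) = 0.162791.
eta = log(0.162791) = -1.8153

-1.8153


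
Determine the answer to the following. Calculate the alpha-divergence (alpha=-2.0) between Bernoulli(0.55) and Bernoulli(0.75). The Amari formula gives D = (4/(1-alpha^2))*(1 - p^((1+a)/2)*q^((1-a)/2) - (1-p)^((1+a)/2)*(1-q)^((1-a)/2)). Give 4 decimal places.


Amari alpha-divergence:
D = (4/(1-alpha^2))*(1 - p^((1+a)/2)*q^((1-a)/2) - (1-p)^((1+a)/2)*(1-q)^((1-a)/2)).
alpha = -2.0, p = 0.55, q = 0.75.
e1 = (1+alpha)/2 = -0.5, e2 = (1-alpha)/2 = 1.5.
t1 = p^e1 * q^e2 = 0.55^-0.5 * 0.75^1.5 = 0.875811.
t2 = (1-p)^e1 * (1-q)^e2 = 0.45^-0.5 * 0.25^1.5 = 0.186339.
4/(1-alpha^2) = -1.333333.
D = -1.333333*(1 - 0.875811 - 0.186339) = 0.0829

0.0829


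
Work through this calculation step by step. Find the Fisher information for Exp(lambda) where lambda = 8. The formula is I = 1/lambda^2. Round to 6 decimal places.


Fisher information for exponential: I(lambda) = 1/lambda^2.
lambda = 8, lambda^2 = 64.
I = 1/64 = 0.015625

0.015625


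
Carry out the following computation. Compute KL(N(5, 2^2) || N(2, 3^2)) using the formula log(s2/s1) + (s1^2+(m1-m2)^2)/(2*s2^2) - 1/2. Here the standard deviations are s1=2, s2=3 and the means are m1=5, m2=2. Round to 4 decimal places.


KL divergence between normal distributions:
KL = log(s2/s1) + (s1^2 + (m1-m2)^2)/(2*s2^2) - 1/2.
log(3/2) = 0.405465.
(2^2 + (5-2)^2)/(2*3^2) = (4 + 9)/18 = 0.722222.
KL = 0.405465 + 0.722222 - 0.5 = 0.6277

0.6277


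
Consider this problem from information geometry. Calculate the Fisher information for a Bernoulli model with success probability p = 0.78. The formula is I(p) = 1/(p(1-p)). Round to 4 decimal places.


For Bernoulli(p), Fisher information is I(p) = 1/(p*(1-p)).
p = 0.78, 1-p = 0.22.
p*(1-p) = 0.1716.
I(p) = 1/0.1716 = 5.8275

5.8275


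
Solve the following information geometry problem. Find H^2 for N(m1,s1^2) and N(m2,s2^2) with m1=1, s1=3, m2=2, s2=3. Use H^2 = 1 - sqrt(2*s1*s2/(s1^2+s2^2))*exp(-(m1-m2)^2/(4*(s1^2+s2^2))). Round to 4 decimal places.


Squared Hellinger distance for Gaussians:
H^2 = 1 - sqrt(2*s1*s2/(s1^2+s2^2)) * exp(-(m1-m2)^2/(4*(s1^2+s2^2))).
s1^2 = 9, s2^2 = 9, s1^2+s2^2 = 18.
sqrt(2*3*3/(18)) = 1.0.
(m1-m2)^2 = (-1)^2 = 1.
exp(-1/(4*18)) = exp(-0.013889) = 0.986207.
H^2 = 1 - 1.0*0.986207 = 0.0138

0.0138


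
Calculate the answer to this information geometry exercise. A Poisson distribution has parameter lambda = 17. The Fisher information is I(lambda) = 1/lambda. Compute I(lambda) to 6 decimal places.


Fisher information for Poisson: I(lambda) = 1/lambda.
lambda = 17.
I(lambda) = 1/17 = 0.058824

0.058824


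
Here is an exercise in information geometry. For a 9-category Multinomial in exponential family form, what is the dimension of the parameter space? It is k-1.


Exponential family dimension calculation:
For Multinomial with k=9 categories, dim = k-1 = 8.

8


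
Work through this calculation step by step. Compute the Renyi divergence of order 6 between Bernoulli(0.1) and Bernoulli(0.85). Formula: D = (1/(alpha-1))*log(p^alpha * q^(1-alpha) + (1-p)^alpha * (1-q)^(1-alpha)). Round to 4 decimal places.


Renyi divergence of order alpha between Bernoulli distributions:
D = (1/(alpha-1))*log(p^alpha * q^(1-alpha) + (1-p)^alpha * (1-q)^(1-alpha)).
alpha = 6, p = 0.1, q = 0.85.
p^alpha * q^(1-alpha) = 0.1^6 * 0.85^-5 = 2e-06.
(1-p)^alpha * (1-q)^(1-alpha) = 0.9^6 * 0.15^-5 = 6998.4.
sum = 2e-06 + 6998.4 = 6998.400002.
D = (1/5)*log(6998.400002) = 1.7707

1.7707


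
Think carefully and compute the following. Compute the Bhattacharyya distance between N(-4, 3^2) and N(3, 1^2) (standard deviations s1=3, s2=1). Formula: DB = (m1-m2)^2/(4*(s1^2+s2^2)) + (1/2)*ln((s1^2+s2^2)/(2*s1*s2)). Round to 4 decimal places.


Bhattacharyya distance between two Gaussians:
DB = (m1-m2)^2/(4*(s1^2+s2^2)) + (1/2)*ln((s1^2+s2^2)/(2*s1*s2)).
(m1-m2)^2 = (-7)^2 = 49.
s1^2+s2^2 = 9 + 1 = 10.
term1 = 49/40 = 1.225.
term2 = 0.5*ln(10/6.0) = 0.255413.
DB = 1.225 + 0.255413 = 1.4804

1.4804


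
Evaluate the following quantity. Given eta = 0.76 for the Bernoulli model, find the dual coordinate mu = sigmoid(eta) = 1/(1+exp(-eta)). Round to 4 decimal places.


Dual coordinate (expectation parameter) for Bernoulli:
mu = 1/(1+exp(-eta)).
eta = 0.76.
exp(-eta) = exp(-0.76) = 0.467666.
mu = 1/(1+0.467666) = 0.6814

0.6814


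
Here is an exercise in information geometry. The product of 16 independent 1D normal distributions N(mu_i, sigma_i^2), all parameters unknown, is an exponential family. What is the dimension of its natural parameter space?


Exponential family dimension calculation:
Each univariate normal has two natural parameters (mu/sigma^2 and -1/(2 sigma^2)).
With 16 independent components, dim = 2 * 16 = 32.

32


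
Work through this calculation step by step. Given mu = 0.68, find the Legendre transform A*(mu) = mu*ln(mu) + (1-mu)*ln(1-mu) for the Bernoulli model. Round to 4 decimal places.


Legendre transform for Bernoulli:
A*(mu) = mu*log(mu) + (1-mu)*log(1-mu).
mu = 0.68, 1-mu = 0.32.
mu*log(mu) = 0.68*log(0.68) = -0.26225.
(1-mu)*log(1-mu) = 0.32*log(0.32) = -0.364619.
A* = -0.26225 + -0.364619 = -0.6269

-0.6269


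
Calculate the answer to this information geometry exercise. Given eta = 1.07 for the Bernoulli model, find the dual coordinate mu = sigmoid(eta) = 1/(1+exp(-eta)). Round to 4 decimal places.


Dual coordinate (expectation parameter) for Bernoulli:
mu = 1/(1+exp(-eta)).
eta = 1.07.
exp(-eta) = exp(-1.07) = 0.343009.
mu = 1/(1+0.343009) = 0.7446

0.7446


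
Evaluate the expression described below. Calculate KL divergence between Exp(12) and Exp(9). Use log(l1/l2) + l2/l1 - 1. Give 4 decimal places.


KL divergence for exponential family:
KL = log(l1/l2) + l2/l1 - 1.
log(12/9) = 0.287682.
9/12 = 0.75.
KL = 0.287682 + 0.75 - 1 = 0.0377

0.0377


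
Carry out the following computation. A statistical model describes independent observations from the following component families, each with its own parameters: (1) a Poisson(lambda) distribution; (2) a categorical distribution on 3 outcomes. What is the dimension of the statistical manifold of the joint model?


The dimension of a statistical manifold equals the number of free
(independent) real parameters of the model. For a product of independent
blocks the parameter counts add.
- Poisson (lambda): 1.
- categorical on 3 outcomes (probabilities sum to 1): 3-1 = 2.
Total = 1 + 2 = 3.
Dimension = 3

3


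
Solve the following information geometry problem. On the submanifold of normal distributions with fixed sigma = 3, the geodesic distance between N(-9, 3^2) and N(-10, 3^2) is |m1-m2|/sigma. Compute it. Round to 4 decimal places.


On the fixed-variance normal subfamily, geodesic distance = |m1-m2|/sigma.
|-9 - -10| = 1.
sigma = 3.
d = 1/3 = 0.3333

0.3333


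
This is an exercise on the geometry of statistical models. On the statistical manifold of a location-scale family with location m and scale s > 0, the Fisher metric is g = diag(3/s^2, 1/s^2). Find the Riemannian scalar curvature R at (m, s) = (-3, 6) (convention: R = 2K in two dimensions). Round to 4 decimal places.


The metric has the form g = (A dm^2 + B ds^2)/s^2 with A = 3, B = 1.
Substitute u = sqrt(A/B)*m: g = B*(du^2 + ds^2)/s^2, i.e. B times the
Poincare upper half-plane metric, which has constant Gaussian curvature -1.
Scaling a 2D metric by a constant c divides the Gaussian curvature by c,
so K = -1/B = -1/(1) = -1.0000 everywhere (the point (m, s) = (-3, 6) is irrelevant:
the curvature is constant).
Scalar curvature in dimension 2: R = 2K = -2/(1) = -2.0000.

-2.0000


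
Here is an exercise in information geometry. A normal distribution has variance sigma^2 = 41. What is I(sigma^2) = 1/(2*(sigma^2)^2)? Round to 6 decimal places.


Fisher information for variance: I(sigma^2) = 1/(2*sigma^4).
sigma^2 = 41, so sigma^4 = 1681.
I = 1/(2*1681) = 1/3362 = 0.000297

0.000297


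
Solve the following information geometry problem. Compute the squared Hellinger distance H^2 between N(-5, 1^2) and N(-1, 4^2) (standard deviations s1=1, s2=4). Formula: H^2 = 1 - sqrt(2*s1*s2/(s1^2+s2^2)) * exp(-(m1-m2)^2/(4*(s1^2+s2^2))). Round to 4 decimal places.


Squared Hellinger distance for Gaussians:
H^2 = 1 - sqrt(2*s1*s2/(s1^2+s2^2)) * exp(-(m1-m2)^2/(4*(s1^2+s2^2))).
s1^2 = 1, s2^2 = 16, s1^2+s2^2 = 17.
sqrt(2*1*4/(17)) = 0.685994.
(m1-m2)^2 = (-4)^2 = 16.
exp(-16/(4*17)) = exp(-0.235294) = 0.790338.
H^2 = 1 - 0.685994*0.790338 = 0.4578

0.4578


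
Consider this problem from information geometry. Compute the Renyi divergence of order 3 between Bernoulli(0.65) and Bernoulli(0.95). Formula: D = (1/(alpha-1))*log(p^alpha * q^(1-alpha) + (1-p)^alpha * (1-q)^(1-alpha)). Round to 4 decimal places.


Renyi divergence of order alpha between Bernoulli distributions:
D = (1/(alpha-1))*log(p^alpha * q^(1-alpha) + (1-p)^alpha * (1-q)^(1-alpha)).
alpha = 3, p = 0.65, q = 0.95.
p^alpha * q^(1-alpha) = 0.65^3 * 0.95^-2 = 0.304294.
(1-p)^alpha * (1-q)^(1-alpha) = 0.35^3 * 0.05^-2 = 17.15.
sum = 0.304294 + 17.15 = 17.454294.
D = (1/2)*log(17.454294) = 1.4298

1.4298


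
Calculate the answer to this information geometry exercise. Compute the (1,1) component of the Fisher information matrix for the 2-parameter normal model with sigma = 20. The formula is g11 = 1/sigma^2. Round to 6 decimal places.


For the 2-parameter normal family, the Fisher metric has:
  g11 = 1/sigma^2, g22 = 2/sigma^2.
sigma = 20, sigma^2 = 400.
g11 = 0.002500

0.002500


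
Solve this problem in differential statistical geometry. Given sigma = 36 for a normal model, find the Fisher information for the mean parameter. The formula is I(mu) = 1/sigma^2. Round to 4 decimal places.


The Fisher information for the mean of a normal distribution is I(mu) = 1/sigma^2.
sigma = 36, so sigma^2 = 1296.
I(mu) = 1/1296 = 0.0008

0.0008


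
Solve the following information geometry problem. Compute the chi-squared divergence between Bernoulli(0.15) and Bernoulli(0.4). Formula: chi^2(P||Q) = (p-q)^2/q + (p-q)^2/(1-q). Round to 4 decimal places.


Chi-squared divergence between Bernoulli distributions:
chi^2 = (p-q)^2/q + (p-q)^2/(1-q).
p = 0.15, q = 0.4, p-q = -0.25.
(p-q)^2 = 0.0625.
term1 = 0.0625/0.4 = 0.15625.
term2 = 0.0625/0.6 = 0.104167.
chi^2 = 0.15625 + 0.104167 = 0.2604

0.2604


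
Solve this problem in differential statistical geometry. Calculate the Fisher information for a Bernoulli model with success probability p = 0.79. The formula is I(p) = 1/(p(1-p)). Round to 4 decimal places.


For Bernoulli(p), Fisher information is I(p) = 1/(p*(1-p)).
p = 0.79, 1-p = 0.21.
p*(1-p) = 0.1659.
I(p) = 1/0.1659 = 6.0277

6.0277


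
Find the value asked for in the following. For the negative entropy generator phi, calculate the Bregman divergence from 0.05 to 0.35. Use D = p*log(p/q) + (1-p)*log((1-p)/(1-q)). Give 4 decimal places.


Bregman divergence with negative entropy generator:
D = p*log(p/q) + (1-p)*log((1-p)/(1-q)).
p = 0.05, q = 0.35.
p*log(p/q) = 0.05*log(0.05/0.35) = -0.097296.
(1-p)*log((1-p)/(1-q)) = 0.95*log(0.95/0.65) = 0.360515.
D = -0.097296 + 0.360515 = 0.2632

0.2632


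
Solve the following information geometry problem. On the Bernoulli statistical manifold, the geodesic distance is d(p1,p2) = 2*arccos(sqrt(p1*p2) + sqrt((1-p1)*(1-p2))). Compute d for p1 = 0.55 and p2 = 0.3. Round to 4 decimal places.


Geodesic distance on Bernoulli manifold:
d(p1,p2) = 2*arccos(sqrt(p1*p2) + sqrt((1-p1)*(1-p2))).
sqrt(p1*p2) = sqrt(0.55*0.3) = 0.406202.
sqrt((1-p1)*(1-p2)) = sqrt(0.45*0.7) = 0.561249.
arg = 0.406202 + 0.561249 = 0.967451.
d = 2*arccos(0.967451) = 0.5117

0.5117


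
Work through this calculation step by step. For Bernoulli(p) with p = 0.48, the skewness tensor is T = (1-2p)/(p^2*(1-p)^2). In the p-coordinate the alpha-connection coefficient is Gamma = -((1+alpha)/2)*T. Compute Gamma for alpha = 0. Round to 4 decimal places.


Skewness (Amari-Chentsov) tensor: T = (1-2p)/(p^2*(1-p)^2).
p = 0.48, 1-2p = 0.04, p^2 = 0.2304, (1-p)^2 = 0.2704.
T = 0.04/(0.2304 * 0.2704) = 0.642053.
In the p-coordinate, Gamma^(alpha) = Gamma^(0) - (alpha/2)*T with Gamma^(0) = (1/2)*g'(p) = -T/2,
so Gamma^(alpha) = -((1+alpha)/2)*T.
alpha = 0, -(1+alpha)/2 = -0.5.
Gamma = -0.5 * 0.642053 = -0.3210

-0.3210


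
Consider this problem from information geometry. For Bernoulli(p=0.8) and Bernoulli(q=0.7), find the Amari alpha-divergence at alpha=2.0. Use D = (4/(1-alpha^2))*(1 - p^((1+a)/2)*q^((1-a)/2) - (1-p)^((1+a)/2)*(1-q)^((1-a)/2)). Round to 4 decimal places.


Amari alpha-divergence:
D = (4/(1-alpha^2))*(1 - p^((1+a)/2)*q^((1-a)/2) - (1-p)^((1+a)/2)*(1-q)^((1-a)/2)).
alpha = 2.0, p = 0.8, q = 0.7.
e1 = (1+alpha)/2 = 1.5, e2 = (1-alpha)/2 = -0.5.
t1 = p^e1 * q^e2 = 0.8^1.5 * 0.7^-0.5 = 0.855236.
t2 = (1-p)^e1 * (1-q)^e2 = 0.2^1.5 * 0.3^-0.5 = 0.163299.
4/(1-alpha^2) = -1.333333.
D = -1.333333*(1 - 0.855236 - 0.163299) = 0.0247

0.0247


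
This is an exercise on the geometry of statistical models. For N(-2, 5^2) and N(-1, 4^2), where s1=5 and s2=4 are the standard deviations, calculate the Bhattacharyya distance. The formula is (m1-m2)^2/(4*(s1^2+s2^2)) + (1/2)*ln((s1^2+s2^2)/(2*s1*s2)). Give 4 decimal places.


Bhattacharyya distance between two Gaussians:
DB = (m1-m2)^2/(4*(s1^2+s2^2)) + (1/2)*ln((s1^2+s2^2)/(2*s1*s2)).
(m1-m2)^2 = (-1)^2 = 1.
s1^2+s2^2 = 25 + 16 = 41.
term1 = 1/164 = 0.006098.
term2 = 0.5*ln(41/40.0) = 0.012346.
DB = 0.006098 + 0.012346 = 0.0184

0.0184


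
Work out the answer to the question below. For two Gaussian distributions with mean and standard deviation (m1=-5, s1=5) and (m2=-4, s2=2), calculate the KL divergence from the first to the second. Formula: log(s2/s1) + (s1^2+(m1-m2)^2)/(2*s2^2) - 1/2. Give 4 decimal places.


KL divergence between normal distributions:
KL = log(s2/s1) + (s1^2 + (m1-m2)^2)/(2*s2^2) - 1/2.
log(2/5) = -0.916291.
(5^2 + (-5--4)^2)/(2*2^2) = (25 + 1)/8 = 3.25.
KL = -0.916291 + 3.25 - 0.5 = 1.8337

1.8337


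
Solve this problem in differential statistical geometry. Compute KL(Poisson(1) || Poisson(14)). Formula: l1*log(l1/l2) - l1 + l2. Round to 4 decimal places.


KL divergence for Poisson:
KL = l1*log(l1/l2) - l1 + l2.
l1 = 1, l2 = 14.
log(1/14) = -2.639057.
l1*log(l1/l2) = 1 * -2.639057 = -2.639057.
KL = -2.639057 - 1 + 14 = 10.3609

10.3609


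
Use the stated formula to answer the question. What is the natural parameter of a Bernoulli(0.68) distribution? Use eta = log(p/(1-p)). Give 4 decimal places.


Natural parameter for Bernoulli: eta = log(p/(1-p)).
p = 0.68, 1-p = 0.32.
p/(1-p) = 2.125.
eta = log(2.125) = 0.7538

0.7538


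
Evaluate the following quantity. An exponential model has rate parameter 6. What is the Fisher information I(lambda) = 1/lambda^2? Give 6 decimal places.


Fisher information for exponential: I(lambda) = 1/lambda^2.
lambda = 6, lambda^2 = 36.
I = 1/36 = 0.027778

0.027778


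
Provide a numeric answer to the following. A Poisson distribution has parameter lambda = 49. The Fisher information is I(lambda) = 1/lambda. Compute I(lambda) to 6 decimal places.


Fisher information for Poisson: I(lambda) = 1/lambda.
lambda = 49.
I(lambda) = 1/49 = 0.020408

0.020408


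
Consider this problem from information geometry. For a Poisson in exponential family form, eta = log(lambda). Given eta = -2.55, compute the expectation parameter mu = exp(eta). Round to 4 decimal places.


Expectation parameter for Poisson exponential family:
mu = exp(eta).
eta = -2.55.
mu = exp(-2.55) = 0.0781

0.0781


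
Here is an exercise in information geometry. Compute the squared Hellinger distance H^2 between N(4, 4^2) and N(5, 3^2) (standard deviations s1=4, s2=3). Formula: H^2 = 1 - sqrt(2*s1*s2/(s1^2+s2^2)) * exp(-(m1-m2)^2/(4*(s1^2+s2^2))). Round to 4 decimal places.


Squared Hellinger distance for Gaussians:
H^2 = 1 - sqrt(2*s1*s2/(s1^2+s2^2)) * exp(-(m1-m2)^2/(4*(s1^2+s2^2))).
s1^2 = 16, s2^2 = 9, s1^2+s2^2 = 25.
sqrt(2*4*3/(25)) = 0.979796.
(m1-m2)^2 = (-1)^2 = 1.
exp(-1/(4*25)) = exp(-0.01) = 0.99005.
H^2 = 1 - 0.979796*0.99005 = 0.0300

0.0300


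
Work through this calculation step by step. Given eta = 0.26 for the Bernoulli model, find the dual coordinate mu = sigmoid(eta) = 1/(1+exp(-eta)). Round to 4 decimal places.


Dual coordinate (expectation parameter) for Bernoulli:
mu = 1/(1+exp(-eta)).
eta = 0.26.
exp(-eta) = exp(-0.26) = 0.771052.
mu = 1/(1+0.771052) = 0.5646

0.5646


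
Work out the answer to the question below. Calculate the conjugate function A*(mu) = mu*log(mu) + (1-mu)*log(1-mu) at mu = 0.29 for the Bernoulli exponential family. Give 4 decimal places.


Legendre transform for Bernoulli:
A*(mu) = mu*log(mu) + (1-mu)*log(1-mu).
mu = 0.29, 1-mu = 0.71.
mu*log(mu) = 0.29*log(0.29) = -0.358984.
(1-mu)*log(1-mu) = 0.71*log(0.71) = -0.243168.
A* = -0.358984 + -0.243168 = -0.6022

-0.6022


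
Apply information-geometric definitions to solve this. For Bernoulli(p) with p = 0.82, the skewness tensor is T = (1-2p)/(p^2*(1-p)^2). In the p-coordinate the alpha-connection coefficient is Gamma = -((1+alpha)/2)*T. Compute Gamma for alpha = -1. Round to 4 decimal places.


Skewness (Amari-Chentsov) tensor: T = (1-2p)/(p^2*(1-p)^2).
p = 0.82, 1-2p = -0.64, p^2 = 0.6724, (1-p)^2 = 0.0324.
T = -0.64/(0.6724 * 0.0324) = -29.376988.
In the p-coordinate, Gamma^(alpha) = Gamma^(0) - (alpha/2)*T with Gamma^(0) = (1/2)*g'(p) = -T/2,
so Gamma^(alpha) = -((1+alpha)/2)*T.
alpha = -1, -(1+alpha)/2 = 0.0.
Gamma = 0.0 * -29.376988 = 0.0000

0.0000


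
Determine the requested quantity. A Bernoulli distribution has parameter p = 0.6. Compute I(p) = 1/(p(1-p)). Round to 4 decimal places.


For Bernoulli(p), Fisher information is I(p) = 1/(p*(1-p)).
p = 0.6, 1-p = 0.4.
p*(1-p) = 0.24.
I(p) = 1/0.24 = 4.1667

4.1667


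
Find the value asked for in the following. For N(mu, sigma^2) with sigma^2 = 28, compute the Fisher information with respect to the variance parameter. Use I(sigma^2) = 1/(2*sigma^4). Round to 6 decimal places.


Fisher information for variance: I(sigma^2) = 1/(2*sigma^4).
sigma^2 = 28, so sigma^4 = 784.
I = 1/(2*784) = 1/1568 = 0.000638

0.000638


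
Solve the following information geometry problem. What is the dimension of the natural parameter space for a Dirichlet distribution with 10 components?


Exponential family dimension calculation:
Dirichlet with 10 components has 10 natural parameters.

10


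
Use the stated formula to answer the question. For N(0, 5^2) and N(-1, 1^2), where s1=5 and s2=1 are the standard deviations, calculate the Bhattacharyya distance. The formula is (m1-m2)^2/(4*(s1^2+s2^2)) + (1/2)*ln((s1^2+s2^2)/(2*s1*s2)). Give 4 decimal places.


Bhattacharyya distance between two Gaussians:
DB = (m1-m2)^2/(4*(s1^2+s2^2)) + (1/2)*ln((s1^2+s2^2)/(2*s1*s2)).
(m1-m2)^2 = (1)^2 = 1.
s1^2+s2^2 = 25 + 1 = 26.
term1 = 1/104 = 0.009615.
term2 = 0.5*ln(26/10.0) = 0.477756.
DB = 0.009615 + 0.477756 = 0.4874

0.4874


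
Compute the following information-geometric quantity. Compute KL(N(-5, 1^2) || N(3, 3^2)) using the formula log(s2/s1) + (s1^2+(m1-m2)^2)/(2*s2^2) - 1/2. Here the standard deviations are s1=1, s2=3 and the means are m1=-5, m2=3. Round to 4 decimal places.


KL divergence between normal distributions:
KL = log(s2/s1) + (s1^2 + (m1-m2)^2)/(2*s2^2) - 1/2.
log(3/1) = 1.098612.
(1^2 + (-5-3)^2)/(2*3^2) = (1 + 64)/18 = 3.611111.
KL = 1.098612 + 3.611111 - 0.5 = 4.2097

4.2097


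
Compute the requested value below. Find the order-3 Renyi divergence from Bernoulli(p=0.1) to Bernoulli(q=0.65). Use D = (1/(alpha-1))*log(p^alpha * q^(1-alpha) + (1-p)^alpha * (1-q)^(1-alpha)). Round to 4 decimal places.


Renyi divergence of order alpha between Bernoulli distributions:
D = (1/(alpha-1))*log(p^alpha * q^(1-alpha) + (1-p)^alpha * (1-q)^(1-alpha)).
alpha = 3, p = 0.1, q = 0.65.
p^alpha * q^(1-alpha) = 0.1^3 * 0.65^-2 = 0.002367.
(1-p)^alpha * (1-q)^(1-alpha) = 0.9^3 * 0.35^-2 = 5.95102.
sum = 0.002367 + 5.95102 = 5.953387.
D = (1/2)*log(5.953387) = 0.8920

0.8920


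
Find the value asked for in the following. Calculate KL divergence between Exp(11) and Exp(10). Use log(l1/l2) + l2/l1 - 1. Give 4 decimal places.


KL divergence for exponential family:
KL = log(l1/l2) + l2/l1 - 1.
log(11/10) = 0.09531.
10/11 = 0.909091.
KL = 0.09531 + 0.909091 - 1 = 0.0044

0.0044


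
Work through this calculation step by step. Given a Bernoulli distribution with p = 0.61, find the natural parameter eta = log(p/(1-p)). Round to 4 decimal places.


Natural parameter for Bernoulli: eta = log(p/(1-p)).
p = 0.61, 1-p = 0.39.
p/(1-p) = 1.564103.
eta = log(1.564103) = 0.4473

0.4473


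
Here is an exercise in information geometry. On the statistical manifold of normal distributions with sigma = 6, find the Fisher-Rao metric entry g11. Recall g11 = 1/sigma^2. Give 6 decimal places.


For the 2-parameter normal family, the Fisher metric has:
  g11 = 1/sigma^2, g22 = 2/sigma^2.
sigma = 6, sigma^2 = 36.
g11 = 0.027778

0.027778


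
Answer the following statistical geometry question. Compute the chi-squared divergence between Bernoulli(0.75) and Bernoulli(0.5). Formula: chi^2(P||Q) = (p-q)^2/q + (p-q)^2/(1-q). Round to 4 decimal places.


Chi-squared divergence between Bernoulli distributions:
chi^2 = (p-q)^2/q + (p-q)^2/(1-q).
p = 0.75, q = 0.5, p-q = 0.25.
(p-q)^2 = 0.0625.
term1 = 0.0625/0.5 = 0.125.
term2 = 0.0625/0.5 = 0.125.
chi^2 = 0.125 + 0.125 = 0.2500

0.2500


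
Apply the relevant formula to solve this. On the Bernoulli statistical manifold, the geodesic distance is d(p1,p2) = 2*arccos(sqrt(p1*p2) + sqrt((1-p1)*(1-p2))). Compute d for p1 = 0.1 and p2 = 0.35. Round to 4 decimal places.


Geodesic distance on Bernoulli manifold:
d(p1,p2) = 2*arccos(sqrt(p1*p2) + sqrt((1-p1)*(1-p2))).
sqrt(p1*p2) = sqrt(0.1*0.35) = 0.187083.
sqrt((1-p1)*(1-p2)) = sqrt(0.9*0.65) = 0.764853.
arg = 0.187083 + 0.764853 = 0.951936.
d = 2*arccos(0.951936) = 0.6226

0.6226


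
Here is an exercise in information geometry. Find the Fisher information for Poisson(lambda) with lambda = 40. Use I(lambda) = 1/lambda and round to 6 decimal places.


Fisher information for Poisson: I(lambda) = 1/lambda.
lambda = 40.
I(lambda) = 1/40 = 0.025000

0.025000


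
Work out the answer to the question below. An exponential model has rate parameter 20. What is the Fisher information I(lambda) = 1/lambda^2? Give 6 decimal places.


Fisher information for exponential: I(lambda) = 1/lambda^2.
lambda = 20, lambda^2 = 400.
I = 1/400 = 0.002500

0.002500


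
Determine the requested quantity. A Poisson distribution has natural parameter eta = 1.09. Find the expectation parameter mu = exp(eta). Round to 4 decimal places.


Expectation parameter for Poisson exponential family:
mu = exp(eta).
eta = 1.09.
mu = exp(1.09) = 2.9743

2.9743


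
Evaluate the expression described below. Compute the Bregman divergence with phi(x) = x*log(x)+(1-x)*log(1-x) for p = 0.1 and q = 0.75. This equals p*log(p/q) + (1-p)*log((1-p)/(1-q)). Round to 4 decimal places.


Bregman divergence with negative entropy generator:
D = p*log(p/q) + (1-p)*log((1-p)/(1-q)).
p = 0.1, q = 0.75.
p*log(p/q) = 0.1*log(0.1/0.75) = -0.20149.
(1-p)*log((1-p)/(1-q)) = 0.9*log(0.9/0.25) = 1.15284.
D = -0.20149 + 1.15284 = 0.9514

0.9514


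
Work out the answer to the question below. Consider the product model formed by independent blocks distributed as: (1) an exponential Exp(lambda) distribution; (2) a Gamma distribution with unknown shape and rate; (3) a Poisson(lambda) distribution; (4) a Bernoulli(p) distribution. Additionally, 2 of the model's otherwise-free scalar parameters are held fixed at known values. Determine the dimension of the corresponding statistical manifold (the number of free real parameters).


The dimension of a statistical manifold equals the number of free
(independent) real parameters of the model. For a product of independent
blocks the parameter counts add.
- exponential (lambda): 1.
- Gamma (shape, rate): 2.
- Poisson (lambda): 1.
- Bernoulli (p): 1.
Total = 1 + 2 + 1 + 1 = 5.
2 parameter(s) fixed at known values: 5 - 2 = 3.
Dimension = 3

3


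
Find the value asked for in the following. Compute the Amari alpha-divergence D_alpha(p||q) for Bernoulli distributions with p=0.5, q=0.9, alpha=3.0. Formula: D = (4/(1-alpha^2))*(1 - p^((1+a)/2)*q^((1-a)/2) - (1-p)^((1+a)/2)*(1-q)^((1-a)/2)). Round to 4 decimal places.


Amari alpha-divergence:
D = (4/(1-alpha^2))*(1 - p^((1+a)/2)*q^((1-a)/2) - (1-p)^((1+a)/2)*(1-q)^((1-a)/2)).
alpha = 3.0, p = 0.5, q = 0.9.
e1 = (1+alpha)/2 = 2.0, e2 = (1-alpha)/2 = -1.0.
t1 = p^e1 * q^e2 = 0.5^2.0 * 0.9^-1.0 = 0.277778.
t2 = (1-p)^e1 * (1-q)^e2 = 0.5^2.0 * 0.1^-1.0 = 2.5.
4/(1-alpha^2) = -0.5.
D = -0.5*(1 - 0.277778 - 2.5) = 0.8889

0.8889


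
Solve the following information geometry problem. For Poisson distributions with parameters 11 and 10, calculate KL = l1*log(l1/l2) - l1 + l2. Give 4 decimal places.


KL divergence for Poisson:
KL = l1*log(l1/l2) - l1 + l2.
l1 = 11, l2 = 10.
log(11/10) = 0.09531.
l1*log(l1/l2) = 11 * 0.09531 = 1.048412.
KL = 1.048412 - 11 + 10 = 0.0484

0.0484


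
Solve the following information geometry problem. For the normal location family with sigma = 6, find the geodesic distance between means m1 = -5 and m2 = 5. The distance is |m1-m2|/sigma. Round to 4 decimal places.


On the fixed-variance normal subfamily, geodesic distance = |m1-m2|/sigma.
|-5 - 5| = 10.
sigma = 6.
d = 10/6 = 1.6667

1.6667


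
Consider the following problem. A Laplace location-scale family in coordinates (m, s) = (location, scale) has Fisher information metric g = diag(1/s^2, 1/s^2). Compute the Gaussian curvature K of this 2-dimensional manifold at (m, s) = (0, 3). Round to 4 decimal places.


The metric has the form g = (A dm^2 + B ds^2)/s^2 with A = 1, B = 1.
Substitute u = sqrt(A/B)*m: g = B*(du^2 + ds^2)/s^2, i.e. B times the
Poincare upper half-plane metric, which has constant Gaussian curvature -1.
Scaling a 2D metric by a constant c divides the Gaussian curvature by c,
so K = -1/B = -1/(1) = -1.0000 everywhere (the point (m, s) = (0, 3) is irrelevant:
the curvature is constant).
The requested Gaussian curvature is K = -1.0000.

-1.0000


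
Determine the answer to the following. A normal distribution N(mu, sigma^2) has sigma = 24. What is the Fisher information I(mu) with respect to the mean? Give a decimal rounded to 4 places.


The Fisher information for the mean of a normal distribution is I(mu) = 1/sigma^2.
sigma = 24, so sigma^2 = 576.
I(mu) = 1/576 = 0.0017

0.0017


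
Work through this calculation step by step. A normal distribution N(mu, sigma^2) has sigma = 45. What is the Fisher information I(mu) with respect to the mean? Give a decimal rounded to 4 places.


The Fisher information for the mean of a normal distribution is I(mu) = 1/sigma^2.
sigma = 45, so sigma^2 = 2025.
I(mu) = 1/2025 = 0.0005

0.0005


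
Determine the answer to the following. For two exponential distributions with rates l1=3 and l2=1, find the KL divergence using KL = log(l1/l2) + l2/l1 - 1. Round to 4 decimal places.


KL divergence for exponential family:
KL = log(l1/l2) + l2/l1 - 1.
log(3/1) = 1.098612.
1/3 = 0.333333.
KL = 1.098612 + 0.333333 - 1 = 0.4319

0.4319


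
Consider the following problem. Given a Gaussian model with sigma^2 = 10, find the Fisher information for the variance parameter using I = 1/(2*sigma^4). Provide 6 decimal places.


Fisher information for variance: I(sigma^2) = 1/(2*sigma^4).
sigma^2 = 10, so sigma^4 = 100.
I = 1/(2*100) = 1/200 = 0.005000

0.005000
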